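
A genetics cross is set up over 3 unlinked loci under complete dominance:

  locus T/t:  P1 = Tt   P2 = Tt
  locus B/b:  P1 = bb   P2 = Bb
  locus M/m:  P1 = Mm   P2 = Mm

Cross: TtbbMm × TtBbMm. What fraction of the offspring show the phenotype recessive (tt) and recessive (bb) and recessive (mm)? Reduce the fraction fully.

TtbbMm gametes: TbM×2, Tbm×2, tbM×2, tbm×2
TtBbMm gametes: TBM×1, TBm×1, TbM×1, Tbm×1, tBM×1, tBm×1, tbM×1, tbm×1
TtbbMm×TtBbMm grid (8·8=64): TTBbMM=2 TTBbMm=4 TTBbmm=2 TTbbMM=2 TTbbMm=4 TTbbmm=2 TtBbMM=4 TtBbMm=8 TtBbmm=4 TtbbMM=4 TtbbMm=8 Ttbbmm=4 ttBbMM=2 ttBbMm=4 ttBbmm=2 ttbbMM=2 ttbbMm=4 ttbbmm=2
tt bb mm hits 2/64; gcd=2; 2÷2/64÷2 = 1/32

P(tt bb mm) = 1/32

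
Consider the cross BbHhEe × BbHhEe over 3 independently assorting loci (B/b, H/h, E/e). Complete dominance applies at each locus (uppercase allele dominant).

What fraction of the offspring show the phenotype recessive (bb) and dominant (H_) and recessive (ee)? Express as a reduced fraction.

BbHhEe gametes: BHE×1, BHe×1, BhE×1, Bhe×1, bHE×1, bHe×1, bhE×1, bhe×1
BbHhEe gametes: BHE×1, BHe×1, BhE×1, Bhe×1, bHE×1, bHe×1, bhE×1, bhe×1
BbHhEe×BbHhEe grid (8·8=64): BBHHEE=1 BBHHEe=2 BBHHee=1 BBHhEE=2 BBHhEe=4 BBHhee=2 BBhhEE=1 BBhhEe=2 BBhhee=1 BbHHEE=2 BbHHEe=4 BbHHee=2 BbHhEE=4 BbHhEe=8 BbHhee=4 BbhhEE=2 BbhhEe=4 Bbhhee=2 bbHHEE=1 bbHHEe=2 bbHHee=1 bbHhEE=2 bbHhEe=4 bbHhee=2 bbhhEE=1 bbhhEe=2 bbhhee=1
bb H_ ee hits 3/64; gcd=1; 3÷1/64÷1 = 3/64

P(bb H_ ee) = 3/64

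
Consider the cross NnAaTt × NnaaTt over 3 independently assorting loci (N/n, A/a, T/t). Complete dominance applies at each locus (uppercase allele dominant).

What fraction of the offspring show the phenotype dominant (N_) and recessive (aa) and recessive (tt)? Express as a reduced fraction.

NnAaTt gametes: NAT×1, NAt×1, NaT×1, Nat×1, nAT×1, nAt×1, naT×1, nat×1
NnaaTt gametes: NaT×2, Nat×2, naT×2, nat×2
NnAaTt×NnaaTt grid (8·8=64): NNAaTT=2 NNAaTt=4 NNAatt=2 NNaaTT=2 NNaaTt=4 NNaatt=2 NnAaTT=4 NnAaTt=8 NnAatt=4 NnaaTT=4 NnaaTt=8 Nnaatt=4 nnAaTT=2 nnAaTt=4 nnAatt=2 nnaaTT=2 nnaaTt=4 nnaatt=2
N_ aa tt hits 6/64; gcd=2; 6÷2/64÷2 = 3/32

P(N_ aa tt) = 3/32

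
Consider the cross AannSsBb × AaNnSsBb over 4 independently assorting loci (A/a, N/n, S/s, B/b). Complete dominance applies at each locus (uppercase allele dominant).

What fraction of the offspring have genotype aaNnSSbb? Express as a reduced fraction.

AannSsBb gametes: AnSB×2, AnSb×2, AnsB×2, Ansb×2, anSB×2, anSb×2, ansB×2, ansb×2
AaNnSsBb gametes: ANSB×1, ANSb×1, ANsB×1, ANsb×1, AnSB×1, AnSb×1, AnsB×1, Ansb×1, aNSB×1, aNSb×1, aNsB×1, aNsb×1, anSB×1, anSb×1, ansB×1, ansb×1
AannSsBb×AaNnSsBb grid (16·16=256): AANnSSBB=2 AANnSSBb=4 AANnSSbb=2 AANnSsBB=4 AANnSsBb=8 AANnSsbb=4 AANnssBB=2 AANnssBb=4 AANnssbb=2 AAnnSSBB=2 AAnnSSBb=4 AAnnSSbb=2 AAnnSsBB=4 AAnnSsBb=8 AAnnSsbb=4 AAnnssBB=2 AAnnssBb=4 AAnnssbb=2 AaNnSSBB=4 AaNnSSBb=8 AaNnSSbb=4 AaNnSsBB=8 AaNnSsBb=16 AaNnSsbb=8 AaNnssBB=4 AaNnssBb=8 AaNnssbb=4 AannSSBB=4 AannSSBb=8 AannSSbb=4 AannSsBB=8 AannSsBb=16 AannSsbb=8 AannssBB=4 AannssBb=8 Aannssbb=4 aaNnSSBB=2 aaNnSSBb=4 aaNnSSbb=2 aaNnSsBB=4 aaNnSsBb=8 aaNnSsbb=4 aaNnssBB=2 aaNnssBb=4 aaNnssbb=2 aannSSBB=2 aannSSBb=4 aannSSbb=2 aannSsBB=4 aannSsBb=8 aannSsbb=4 aannssBB=2 aannssBb=4 aannssbb=2
aaNnSSbb hits 2/256; gcd=2; 2÷2/256÷2 = 1/128

P(aaNnSSbb) = 1/128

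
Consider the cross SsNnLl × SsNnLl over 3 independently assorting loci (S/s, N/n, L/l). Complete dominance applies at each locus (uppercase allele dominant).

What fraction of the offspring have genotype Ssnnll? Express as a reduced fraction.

SsNnLl gametes: SNL×1, SNl×1, SnL×1, Snl×1, sNL×1, sNl×1, snL×1, snl×1
SsNnLl gametes: SNL×1, SNl×1, SnL×1, Snl×1, sNL×1, sNl×1, snL×1, snl×1
SsNnLl×SsNnLl grid (8·8=64): SSNNLL=1 SSNNLl=2 SSNNll=1 SSNnLL=2 SSNnLl=4 SSNnll=2 SSnnLL=1 SSnnLl=2 SSnnll=1 SsNNLL=2 SsNNLl=4 SsNNll=2 SsNnLL=4 SsNnLl=8 SsNnll=4 SsnnLL=2 SsnnLl=4 Ssnnll=2 ssNNLL=1 ssNNLl=2 ssNNll=1 ssNnLL=2 ssNnLl=4 ssNnll=2 ssnnLL=1 ssnnLl=2 ssnnll=1
Ssnnll hits 2/64; gcd=2; 2÷2/64÷2 = 1/32

P(Ssnnll) = 1/32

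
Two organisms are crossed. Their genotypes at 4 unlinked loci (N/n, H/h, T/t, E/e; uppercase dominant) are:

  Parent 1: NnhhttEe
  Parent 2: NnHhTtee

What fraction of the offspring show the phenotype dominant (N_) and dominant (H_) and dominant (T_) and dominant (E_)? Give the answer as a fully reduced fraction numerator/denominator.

P(N_ H_ T_ E_) = 3/32

NnhhttEe gametes: NhtE×4, Nhte×4, nhtE×4, nhte×4
NnHhTtee gametes: NHTe×2, NHte×2, NhTe×2, Nhte×2, nHTe×2, nHte×2, nhTe×2, nhte×2
NnhhttEe×NnHhTtee grid (16·16=256): NNHhTtEe=8 NNHhTtee=8 NNHhttEe=8 NNHhttee=8 NNhhTtEe=8 NNhhTtee=8 NNhhttEe=8 NNhhttee=8 NnHhTtEe=16 NnHhTtee=16 NnHhttEe=16 NnHhttee=16 NnhhTtEe=16 NnhhTtee=16 NnhhttEe=16 Nnhhttee=16 nnHhTtEe=8 nnHhTtee=8 nnHhttEe=8 nnHhttee=8 nnhhTtEe=8 nnhhTtee=8 nnhhttEe=8 nnhhttee=8
N_ H_ T_ E_ hits 24/256; gcd=8; 24÷8/256÷8 = 3/32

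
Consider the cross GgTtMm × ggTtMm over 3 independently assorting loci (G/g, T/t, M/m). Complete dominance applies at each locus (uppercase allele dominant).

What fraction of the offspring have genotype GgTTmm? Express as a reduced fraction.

P(GgTTmm) = 1/32

GgTtMm gametes: GTM×1, GTm×1, GtM×1, Gtm×1, gTM×1, gTm×1, gtM×1, gtm×1
ggTtMm gametes: gTM×2, gTm×2, gtM×2, gtm×2
GgTtMm×ggTtMm grid (8·8=64): GgTTMM=2 GgTTMm=4 GgTTmm=2 GgTtMM=4 GgTtMm=8 GgTtmm=4 GgttMM=2 GgttMm=4 Ggttmm=2 ggTTMM=2 ggTTMm=4 ggTTmm=2 ggTtMM=4 ggTtMm=8 ggTtmm=4 ggttMM=2 ggttMm=4 ggttmm=2
GgTTmm hits 2/64; gcd=2; 2÷2/64÷2 = 1/32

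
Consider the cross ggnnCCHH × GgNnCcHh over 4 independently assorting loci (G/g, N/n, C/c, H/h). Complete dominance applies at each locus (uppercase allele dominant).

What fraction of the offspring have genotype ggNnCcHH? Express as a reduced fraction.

ggnnCCHH gametes: gnCH×16
GgNnCcHh gametes: GNCH×1, GNCh×1, GNcH×1, GNch×1, GnCH×1, GnCh×1, GncH×1, Gnch×1, gNCH×1, gNCh×1, gNcH×1, gNch×1, gnCH×1, gnCh×1, gncH×1, gnch×1
ggnnCCHH×GgNnCcHh grid (16·16=256): GgNnCCHH=16 GgNnCCHh=16 GgNnCcHH=16 GgNnCcHh=16 GgnnCCHH=16 GgnnCCHh=16 GgnnCcHH=16 GgnnCcHh=16 ggNnCCHH=16 ggNnCCHh=16 ggNnCcHH=16 ggNnCcHh=16 ggnnCCHH=16 ggnnCCHh=16 ggnnCcHH=16 ggnnCcHh=16
ggNnCcHH hits 16/256; gcd=16; 16÷16/256÷16 = 1/16

P(ggNnCcHH) = 1/16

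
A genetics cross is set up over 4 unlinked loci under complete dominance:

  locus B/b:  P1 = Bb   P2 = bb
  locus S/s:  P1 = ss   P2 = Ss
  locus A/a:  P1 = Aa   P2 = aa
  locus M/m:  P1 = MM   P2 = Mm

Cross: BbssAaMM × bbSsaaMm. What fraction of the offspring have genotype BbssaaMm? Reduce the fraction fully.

P(BbssaaMm) = 1/16

BbssAaMM gametes: BsAM×4, BsaM×4, bsAM×4, bsaM×4
bbSsaaMm gametes: bSaM×4, bSam×4, bsaM×4, bsam×4
BbssAaMM×bbSsaaMm grid (16·16=256): BbSsAaMM=16 BbSsAaMm=16 BbSsaaMM=16 BbSsaaMm=16 BbssAaMM=16 BbssAaMm=16 BbssaaMM=16 BbssaaMm=16 bbSsAaMM=16 bbSsAaMm=16 bbSsaaMM=16 bbSsaaMm=16 bbssAaMM=16 bbssAaMm=16 bbssaaMM=16 bbssaaMm=16
BbssaaMm hits 16/256; gcd=16; 16÷16/256÷16 = 1/16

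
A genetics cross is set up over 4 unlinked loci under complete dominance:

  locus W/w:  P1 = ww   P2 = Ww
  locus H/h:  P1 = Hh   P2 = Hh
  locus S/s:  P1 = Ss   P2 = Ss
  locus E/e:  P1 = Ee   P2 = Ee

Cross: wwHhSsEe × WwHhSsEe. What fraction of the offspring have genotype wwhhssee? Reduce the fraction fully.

P(wwhhssee) = 1/128

wwHhSsEe gametes: wHSE×2, wHSe×2, wHsE×2, wHse×2, whSE×2, whSe×2, whsE×2, whse×2
WwHhSsEe gametes: WHSE×1, WHSe×1, WHsE×1, WHse×1, WhSE×1, WhSe×1, WhsE×1, Whse×1, wHSE×1, wHSe×1, wHsE×1, wHse×1, whSE×1, whSe×1, whsE×1, whse×1
wwHhSsEe×WwHhSsEe grid (16·16=256): WwHHSSEE=2 WwHHSSEe=4 WwHHSSee=2 WwHHSsEE=4 WwHHSsEe=8 WwHHSsee=4 WwHHssEE=2 WwHHssEe=4 WwHHssee=2 WwHhSSEE=4 WwHhSSEe=8 WwHhSSee=4 WwHhSsEE=8 WwHhSsEe=16 WwHhSsee=8 WwHhssEE=4 WwHhssEe=8 WwHhssee=4 WwhhSSEE=2 WwhhSSEe=4 WwhhSSee=2 WwhhSsEE=4 WwhhSsEe=8 WwhhSsee=4 WwhhssEE=2 WwhhssEe=4 Wwhhssee=2 wwHHSSEE=2 wwHHSSEe=4 wwHHSSee=2 wwHHSsEE=4 wwHHSsEe=8 wwHHSsee=4 wwHHssEE=2 wwHHssEe=4 wwHHssee=2 wwHhSSEE=4 wwHhSSEe=8 wwHhSSee=4 wwHhSsEE=8 wwHhSsEe=16 wwHhSsee=8 wwHhssEE=4 wwHhssEe=8 wwHhssee=4 wwhhSSEE=2 wwhhSSEe=4 wwhhSSee=2 wwhhSsEE=4 wwhhSsEe=8 wwhhSsee=4 wwhhssEE=2 wwhhssEe=4 wwhhssee=2
wwhhssee hits 2/256; gcd=2; 2÷2/256÷2 = 1/128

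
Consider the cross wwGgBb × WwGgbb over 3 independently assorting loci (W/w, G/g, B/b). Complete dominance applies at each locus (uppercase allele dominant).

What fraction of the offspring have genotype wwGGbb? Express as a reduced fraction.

wwGgBb gametes: wGB×2, wGb×2, wgB×2, wgb×2
WwGgbb gametes: WGb×2, Wgb×2, wGb×2, wgb×2
wwGgBb×WwGgbb grid (8·8=64): WwGGBb=4 WwGGbb=4 WwGgBb=8 WwGgbb=8 WwggBb=4 Wwggbb=4 wwGGBb=4 wwGGbb=4 wwGgBb=8 wwGgbb=8 wwggBb=4 wwggbb=4
wwGGbb hits 4/64; gcd=4; 4÷4/64÷4 = 1/16

P(wwGGbb) = 1/16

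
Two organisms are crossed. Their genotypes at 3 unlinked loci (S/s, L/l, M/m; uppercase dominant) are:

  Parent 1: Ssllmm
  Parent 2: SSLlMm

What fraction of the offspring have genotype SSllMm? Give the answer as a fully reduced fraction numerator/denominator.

Ssllmm gametes: Slm×4, slm×4
SSLlMm gametes: SLM×2, SLm×2, SlM×2, Slm×2
Ssllmm×SSLlMm grid (8·8=64): SSLlMm=8 SSLlmm=8 SSllMm=8 SSllmm=8 SsLlMm=8 SsLlmm=8 SsllMm=8 Ssllmm=8
SSllMm hits 8/64; gcd=8; 8÷8/64÷8 = 1/8

P(SSllMm) = 1/8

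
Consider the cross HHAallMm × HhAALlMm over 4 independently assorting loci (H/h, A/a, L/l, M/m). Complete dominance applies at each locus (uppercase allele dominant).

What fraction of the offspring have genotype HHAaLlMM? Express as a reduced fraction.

HHAallMm gametes: HAlM×4, HAlm×4, HalM×4, Halm×4
HhAALlMm gametes: HALM×2, HALm×2, HAlM×2, HAlm×2, hALM×2, hALm×2, hAlM×2, hAlm×2
HHAallMm×HhAALlMm grid (16·16=256): HHAALlMM=8 HHAALlMm=16 HHAALlmm=8 HHAAllMM=8 HHAAllMm=16 HHAAllmm=8 HHAaLlMM=8 HHAaLlMm=16 HHAaLlmm=8 HHAallMM=8 HHAallMm=16 HHAallmm=8 HhAALlMM=8 HhAALlMm=16 HhAALlmm=8 HhAAllMM=8 HhAAllMm=16 HhAAllmm=8 HhAaLlMM=8 HhAaLlMm=16 HhAaLlmm=8 HhAallMM=8 HhAallMm=16 HhAallmm=8
HHAaLlMM hits 8/256; gcd=8; 8÷8/256÷8 = 1/32

P(HHAaLlMM) = 1/32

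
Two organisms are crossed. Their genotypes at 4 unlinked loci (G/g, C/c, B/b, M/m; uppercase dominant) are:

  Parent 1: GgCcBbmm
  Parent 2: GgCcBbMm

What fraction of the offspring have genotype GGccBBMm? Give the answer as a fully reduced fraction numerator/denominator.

GgCcBbmm gametes: GCBm×2, GCbm×2, GcBm×2, Gcbm×2, gCBm×2, gCbm×2, gcBm×2, gcbm×2
GgCcBbMm gametes: GCBM×1, GCBm×1, GCbM×1, GCbm×1, GcBM×1, GcBm×1, GcbM×1, Gcbm×1, gCBM×1, gCBm×1, gCbM×1, gCbm×1, gcBM×1, gcBm×1, gcbM×1, gcbm×1
GgCcBbmm×GgCcBbMm grid (16·16=256): GGCCBBMm=2 GGCCBBmm=2 GGCCBbMm=4 GGCCBbmm=4 GGCCbbMm=2 GGCCbbmm=2 GGCcBBMm=4 GGCcBBmm=4 GGCcBbMm=8 GGCcBbmm=8 GGCcbbMm=4 GGCcbbmm=4 GGccBBMm=2 GGccBBmm=2 GGccBbMm=4 GGccBbmm=4 GGccbbMm=2 GGccbbmm=2 GgCCBBMm=4 GgCCBBmm=4 GgCCBbMm=8 GgCCBbmm=8 GgCCbbMm=4 GgCCbbmm=4 GgCcBBMm=8 GgCcBBmm=8 GgCcBbMm=16 GgCcBbmm=16 GgCcbbMm=8 GgCcbbmm=8 GgccBBMm=4 GgccBBmm=4 GgccBbMm=8 GgccBbmm=8 GgccbbMm=4 Ggccbbmm=4 ggCCBBMm=2 ggCCBBmm=2 ggCCBbMm=4 ggCCBbmm=4 ggCCbbMm=2 ggCCbbmm=2 ggCcBBMm=4 ggCcBBmm=4 ggCcBbMm=8 ggCcBbmm=8 ggCcbbMm=4 ggCcbbmm=4 ggccBBMm=2 ggccBBmm=2 ggccBbMm=4 ggccBbmm=4 ggccbbMm=2 ggccbbmm=2
GGccBBMm hits 2/256; gcd=2; 2÷2/256÷2 = 1/128

P(GGccBBMm) = 1/128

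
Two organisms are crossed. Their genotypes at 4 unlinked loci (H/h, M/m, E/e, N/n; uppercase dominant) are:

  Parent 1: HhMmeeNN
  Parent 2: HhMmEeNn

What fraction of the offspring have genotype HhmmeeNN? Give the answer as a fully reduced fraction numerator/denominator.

P(HhmmeeNN) = 1/32

HhMmeeNN gametes: HMeN×4, HmeN×4, hMeN×4, hmeN×4
HhMmEeNn gametes: HMEN×1, HMEn×1, HMeN×1, HMen×1, HmEN×1, HmEn×1, HmeN×1, Hmen×1, hMEN×1, hMEn×1, hMeN×1, hMen×1, hmEN×1, hmEn×1, hmeN×1, hmen×1
HhMmeeNN×HhMmEeNn grid (16·16=256): HHMMEeNN=4 HHMMEeNn=4 HHMMeeNN=4 HHMMeeNn=4 HHMmEeNN=8 HHMmEeNn=8 HHMmeeNN=8 HHMmeeNn=8 HHmmEeNN=4 HHmmEeNn=4 HHmmeeNN=4 HHmmeeNn=4 HhMMEeNN=8 HhMMEeNn=8 HhMMeeNN=8 HhMMeeNn=8 HhMmEeNN=16 HhMmEeNn=16 HhMmeeNN=16 HhMmeeNn=16 HhmmEeNN=8 HhmmEeNn=8 HhmmeeNN=8 HhmmeeNn=8 hhMMEeNN=4 hhMMEeNn=4 hhMMeeNN=4 hhMMeeNn=4 hhMmEeNN=8 hhMmEeNn=8 hhMmeeNN=8 hhMmeeNn=8 hhmmEeNN=4 hhmmEeNn=4 hhmmeeNN=4 hhmmeeNn=4
HhmmeeNN hits 8/256; gcd=8; 8÷8/256÷8 = 1/32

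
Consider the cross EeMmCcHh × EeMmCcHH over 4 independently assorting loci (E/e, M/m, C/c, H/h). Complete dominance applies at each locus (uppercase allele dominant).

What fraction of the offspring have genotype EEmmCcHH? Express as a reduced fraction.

EeMmCcHh gametes: EMCH×1, EMCh×1, EMcH×1, EMch×1, EmCH×1, EmCh×1, EmcH×1, Emch×1, eMCH×1, eMCh×1, eMcH×1, eMch×1, emCH×1, emCh×1, emcH×1, emch×1
EeMmCcHH gametes: EMCH×2, EMcH×2, EmCH×2, EmcH×2, eMCH×2, eMcH×2, emCH×2, emcH×2
EeMmCcHh×EeMmCcHH grid (16·16=256): EEMMCCHH=2 EEMMCCHh=2 EEMMCcHH=4 EEMMCcHh=4 EEMMccHH=2 EEMMccHh=2 EEMmCCHH=4 EEMmCCHh=4 EEMmCcHH=8 EEMmCcHh=8 EEMmccHH=4 EEMmccHh=4 EEmmCCHH=2 EEmmCCHh=2 EEmmCcHH=4 EEmmCcHh=4 EEmmccHH=2 EEmmccHh=2 EeMMCCHH=4 EeMMCCHh=4 EeMMCcHH=8 EeMMCcHh=8 EeMMccHH=4 EeMMccHh=4 EeMmCCHH=8 EeMmCCHh=8 EeMmCcHH=16 EeMmCcHh=16 EeMmccHH=8 EeMmccHh=8 EemmCCHH=4 EemmCCHh=4 EemmCcHH=8 EemmCcHh=8 EemmccHH=4 EemmccHh=4 eeMMCCHH=2 eeMMCCHh=2 eeMMCcHH=4 eeMMCcHh=4 eeMMccHH=2 eeMMccHh=2 eeMmCCHH=4 eeMmCCHh=4 eeMmCcHH=8 eeMmCcHh=8 eeMmccHH=4 eeMmccHh=4 eemmCCHH=2 eemmCCHh=2 eemmCcHH=4 eemmCcHh=4 eemmccHH=2 eemmccHh=2
EEmmCcHH hits 4/256; gcd=4; 4÷4/256÷4 = 1/64

P(EEmmCcHH) = 1/64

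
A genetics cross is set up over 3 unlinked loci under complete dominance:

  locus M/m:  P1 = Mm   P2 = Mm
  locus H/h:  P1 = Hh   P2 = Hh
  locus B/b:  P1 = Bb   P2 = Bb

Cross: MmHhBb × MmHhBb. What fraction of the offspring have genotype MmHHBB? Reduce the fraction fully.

MmHhBb gametes: MHB×1, MHb×1, MhB×1, Mhb×1, mHB×1, mHb×1, mhB×1, mhb×1
MmHhBb gametes: MHB×1, MHb×1, MhB×1, Mhb×1, mHB×1, mHb×1, mhB×1, mhb×1
MmHhBb×MmHhBb grid (8·8=64): MMHHBB=1 MMHHBb=2 MMHHbb=1 MMHhBB=2 MMHhBb=4 MMHhbb=2 MMhhBB=1 MMhhBb=2 MMhhbb=1 MmHHBB=2 MmHHBb=4 MmHHbb=2 MmHhBB=4 MmHhBb=8 MmHhbb=4 MmhhBB=2 MmhhBb=4 Mmhhbb=2 mmHHBB=1 mmHHBb=2 mmHHbb=1 mmHhBB=2 mmHhBb=4 mmHhbb=2 mmhhBB=1 mmhhBb=2 mmhhbb=1
MmHHBB hits 2/64; gcd=2; 2÷2/64÷2 = 1/32

P(MmHHBB) = 1/32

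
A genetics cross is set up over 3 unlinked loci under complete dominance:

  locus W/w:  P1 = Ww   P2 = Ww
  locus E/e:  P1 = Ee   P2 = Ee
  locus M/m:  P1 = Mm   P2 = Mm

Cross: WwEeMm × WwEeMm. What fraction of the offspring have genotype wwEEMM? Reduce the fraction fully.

WwEeMm gametes: WEM×1, WEm×1, WeM×1, Wem×1, wEM×1, wEm×1, weM×1, wem×1
WwEeMm gametes: WEM×1, WEm×1, WeM×1, Wem×1, wEM×1, wEm×1, weM×1, wem×1
WwEeMm×WwEeMm grid (8·8=64): WWEEMM=1 WWEEMm=2 WWEEmm=1 WWEeMM=2 WWEeMm=4 WWEemm=2 WWeeMM=1 WWeeMm=2 WWeemm=1 WwEEMM=2 WwEEMm=4 WwEEmm=2 WwEeMM=4 WwEeMm=8 WwEemm=4 WweeMM=2 WweeMm=4 Wweemm=2 wwEEMM=1 wwEEMm=2 wwEEmm=1 wwEeMM=2 wwEeMm=4 wwEemm=2 wweeMM=1 wweeMm=2 wweemm=1
wwEEMM hits 1/64; gcd=1; 1÷1/64÷1 = 1/64

P(wwEEMM) = 1/64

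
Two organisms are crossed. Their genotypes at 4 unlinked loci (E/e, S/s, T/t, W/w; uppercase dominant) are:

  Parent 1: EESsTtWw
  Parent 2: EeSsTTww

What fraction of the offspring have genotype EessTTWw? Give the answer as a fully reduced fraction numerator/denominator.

P(EessTTWw) = 1/32

EESsTtWw gametes: ESTW×2, ESTw×2, EStW×2, EStw×2, EsTW×2, EsTw×2, EstW×2, Estw×2
EeSsTTww gametes: ESTw×4, EsTw×4, eSTw×4, esTw×4
EESsTtWw×EeSsTTww grid (16·16=256): EESSTTWw=8 EESSTTww=8 EESSTtWw=8 EESSTtww=8 EESsTTWw=16 EESsTTww=16 EESsTtWw=16 EESsTtww=16 EEssTTWw=8 EEssTTww=8 EEssTtWw=8 EEssTtww=8 EeSSTTWw=8 EeSSTTww=8 EeSSTtWw=8 EeSSTtww=8 EeSsTTWw=16 EeSsTTww=16 EeSsTtWw=16 EeSsTtww=16 EessTTWw=8 EessTTww=8 EessTtWw=8 EessTtww=8
EessTTWw hits 8/256; gcd=8; 8÷8/256÷8 = 1/32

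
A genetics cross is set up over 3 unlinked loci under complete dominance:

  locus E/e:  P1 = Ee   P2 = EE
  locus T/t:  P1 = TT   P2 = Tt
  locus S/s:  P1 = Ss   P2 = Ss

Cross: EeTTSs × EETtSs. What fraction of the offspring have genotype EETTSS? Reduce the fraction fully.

EeTTSs gametes: ETS×2, ETs×2, eTS×2, eTs×2
EETtSs gametes: ETS×2, ETs×2, EtS×2, Ets×2
EeTTSs×EETtSs grid (8·8=64): EETTSS=4 EETTSs=8 EETTss=4 EETtSS=4 EETtSs=8 EETtss=4 EeTTSS=4 EeTTSs=8 EeTTss=4 EeTtSS=4 EeTtSs=8 EeTtss=4
EETTSS hits 4/64; gcd=4; 4÷4/64÷4 = 1/16

P(EETTSS) = 1/16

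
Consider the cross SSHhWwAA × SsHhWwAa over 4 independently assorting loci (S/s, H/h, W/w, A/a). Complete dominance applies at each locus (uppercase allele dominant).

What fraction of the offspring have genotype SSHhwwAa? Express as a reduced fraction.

P(SSHhwwAa) = 1/32

SSHhWwAA gametes: SHWA×4, SHwA×4, ShWA×4, ShwA×4
SsHhWwAa gametes: SHWA×1, SHWa×1, SHwA×1, SHwa×1, ShWA×1, ShWa×1, ShwA×1, Shwa×1, sHWA×1, sHWa×1, sHwA×1, sHwa×1, shWA×1, shWa×1, shwA×1, shwa×1
SSHhWwAA×SsHhWwAa grid (16·16=256): SSHHWWAA=4 SSHHWWAa=4 SSHHWwAA=8 SSHHWwAa=8 SSHHwwAA=4 SSHHwwAa=4 SSHhWWAA=8 SSHhWWAa=8 SSHhWwAA=16 SSHhWwAa=16 SSHhwwAA=8 SSHhwwAa=8 SShhWWAA=4 SShhWWAa=4 SShhWwAA=8 SShhWwAa=8 SShhwwAA=4 SShhwwAa=4 SsHHWWAA=4 SsHHWWAa=4 SsHHWwAA=8 SsHHWwAa=8 SsHHwwAA=4 SsHHwwAa=4 SsHhWWAA=8 SsHhWWAa=8 SsHhWwAA=16 SsHhWwAa=16 SsHhwwAA=8 SsHhwwAa=8 SshhWWAA=4 SshhWWAa=4 SshhWwAA=8 SshhWwAa=8 SshhwwAA=4 SshhwwAa=4
SSHhwwAa hits 8/256; gcd=8; 8÷8/256÷8 = 1/32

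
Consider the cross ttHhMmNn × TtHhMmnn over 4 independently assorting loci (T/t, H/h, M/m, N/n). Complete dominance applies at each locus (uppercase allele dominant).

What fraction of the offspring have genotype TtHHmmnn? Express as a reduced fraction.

P(TtHHmmnn) = 1/64

ttHhMmNn gametes: tHMN×2, tHMn×2, tHmN×2, tHmn×2, thMN×2, thMn×2, thmN×2, thmn×2
TtHhMmnn gametes: THMn×2, THmn×2, ThMn×2, Thmn×2, tHMn×2, tHmn×2, thMn×2, thmn×2
ttHhMmNn×TtHhMmnn grid (16·16=256): TtHHMMNn=4 TtHHMMnn=4 TtHHMmNn=8 TtHHMmnn=8 TtHHmmNn=4 TtHHmmnn=4 TtHhMMNn=8 TtHhMMnn=8 TtHhMmNn=16 TtHhMmnn=16 TtHhmmNn=8 TtHhmmnn=8 TthhMMNn=4 TthhMMnn=4 TthhMmNn=8 TthhMmnn=8 TthhmmNn=4 Tthhmmnn=4 ttHHMMNn=4 ttHHMMnn=4 ttHHMmNn=8 ttHHMmnn=8 ttHHmmNn=4 ttHHmmnn=4 ttHhMMNn=8 ttHhMMnn=8 ttHhMmNn=16 ttHhMmnn=16 ttHhmmNn=8 ttHhmmnn=8 tthhMMNn=4 tthhMMnn=4 tthhMmNn=8 tthhMmnn=8 tthhmmNn=4 tthhmmnn=4
TtHHmmnn hits 4/256; gcd=4; 4÷4/256÷4 = 1/64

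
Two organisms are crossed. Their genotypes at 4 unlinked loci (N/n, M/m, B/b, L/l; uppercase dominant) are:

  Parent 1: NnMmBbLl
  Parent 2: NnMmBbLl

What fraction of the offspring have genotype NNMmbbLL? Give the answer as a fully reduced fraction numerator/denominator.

P(NNMmbbLL) = 1/128

NnMmBbLl gametes: NMBL×1, NMBl×1, NMbL×1, NMbl×1, NmBL×1, NmBl×1, NmbL×1, Nmbl×1, nMBL×1, nMBl×1, nMbL×1, nMbl×1, nmBL×1, nmBl×1, nmbL×1, nmbl×1
NnMmBbLl gametes: NMBL×1, NMBl×1, NMbL×1, NMbl×1, NmBL×1, NmBl×1, NmbL×1, Nmbl×1, nMBL×1, nMBl×1, nMbL×1, nMbl×1, nmBL×1, nmBl×1, nmbL×1, nmbl×1
NnMmBbLl×NnMmBbLl grid (16·16=256): NNMMBBLL=1 NNMMBBLl=2 NNMMBBll=1 NNMMBbLL=2 NNMMBbLl=4 NNMMBbll=2 NNMMbbLL=1 NNMMbbLl=2 NNMMbbll=1 NNMmBBLL=2 NNMmBBLl=4 NNMmBBll=2 NNMmBbLL=4 NNMmBbLl=8 NNMmBbll=4 NNMmbbLL=2 NNMmbbLl=4 NNMmbbll=2 NNmmBBLL=1 NNmmBBLl=2 NNmmBBll=1 NNmmBbLL=2 NNmmBbLl=4 NNmmBbll=2 NNmmbbLL=1 NNmmbbLl=2 NNmmbbll=1 NnMMBBLL=2 NnMMBBLl=4 NnMMBBll=2 NnMMBbLL=4 NnMMBbLl=8 NnMMBbll=4 NnMMbbLL=2 NnMMbbLl=4 NnMMbbll=2 NnMmBBLL=4 NnMmBBLl=8 NnMmBBll=4 NnMmBbLL=8 NnMmBbLl=16 NnMmBbll=8 NnMmbbLL=4 NnMmbbLl=8 NnMmbbll=4 NnmmBBLL=2 NnmmBBLl=4 NnmmBBll=2 NnmmBbLL=4 NnmmBbLl=8 NnmmBbll=4 NnmmbbLL=2 NnmmbbLl=4 Nnmmbbll=2 nnMMBBLL=1 nnMMBBLl=2 nnMMBBll=1 nnMMBbLL=2 nnMMBbLl=4 nnMMBbll=2 nnMMbbLL=1 nnMMbbLl=2 nnMMbbll=1 nnMmBBLL=2 nnMmBBLl=4 nnMmBBll=2 nnMmBbLL=4 nnMmBbLl=8 nnMmBbll=4 nnMmbbLL=2 nnMmbbLl=4 nnMmbbll=2 nnmmBBLL=1 nnmmBBLl=2 nnmmBBll=1 nnmmBbLL=2 nnmmBbLl=4 nnmmBbll=2 nnmmbbLL=1 nnmmbbLl=2 nnmmbbll=1
NNMmbbLL hits 2/256; gcd=2; 2÷2/256÷2 = 1/128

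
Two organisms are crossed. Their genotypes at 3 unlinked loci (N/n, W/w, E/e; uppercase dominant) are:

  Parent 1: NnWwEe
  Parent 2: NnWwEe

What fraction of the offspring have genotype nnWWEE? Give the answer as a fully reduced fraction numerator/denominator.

P(nnWWEE) = 1/64

NnWwEe gametes: NWE×1, NWe×1, NwE×1, Nwe×1, nWE×1, nWe×1, nwE×1, nwe×1
NnWwEe gametes: NWE×1, NWe×1, NwE×1, Nwe×1, nWE×1, nWe×1, nwE×1, nwe×1
NnWwEe×NnWwEe grid (8·8=64): NNWWEE=1 NNWWEe=2 NNWWee=1 NNWwEE=2 NNWwEe=4 NNWwee=2 NNwwEE=1 NNwwEe=2 NNwwee=1 NnWWEE=2 NnWWEe=4 NnWWee=2 NnWwEE=4 NnWwEe=8 NnWwee=4 NnwwEE=2 NnwwEe=4 Nnwwee=2 nnWWEE=1 nnWWEe=2 nnWWee=1 nnWwEE=2 nnWwEe=4 nnWwee=2 nnwwEE=1 nnwwEe=2 nnwwee=1
nnWWEE hits 1/64; gcd=1; 1÷1/64÷1 = 1/64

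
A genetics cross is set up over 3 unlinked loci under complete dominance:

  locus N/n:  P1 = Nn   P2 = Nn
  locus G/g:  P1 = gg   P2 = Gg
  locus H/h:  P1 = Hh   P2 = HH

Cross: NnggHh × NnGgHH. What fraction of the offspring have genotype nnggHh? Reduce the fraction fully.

NnggHh gametes: NgH×2, Ngh×2, ngH×2, ngh×2
NnGgHH gametes: NGH×2, NgH×2, nGH×2, ngH×2
NnggHh×NnGgHH grid (8·8=64): NNGgHH=4 NNGgHh=4 NNggHH=4 NNggHh=4 NnGgHH=8 NnGgHh=8 NnggHH=8 NnggHh=8 nnGgHH=4 nnGgHh=4 nnggHH=4 nnggHh=4
nnggHh hits 4/64; gcd=4; 4÷4/64÷4 = 1/16

P(nnggHh) = 1/16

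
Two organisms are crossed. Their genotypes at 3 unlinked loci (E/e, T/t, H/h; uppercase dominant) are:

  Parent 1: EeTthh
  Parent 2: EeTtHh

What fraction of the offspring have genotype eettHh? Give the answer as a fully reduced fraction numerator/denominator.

EeTthh gametes: ETh×2, Eth×2, eTh×2, eth×2
EeTtHh gametes: ETH×1, ETh×1, EtH×1, Eth×1, eTH×1, eTh×1, etH×1, eth×1
EeTthh×EeTtHh grid (8·8=64): EETTHh=2 EETThh=2 EETtHh=4 EETthh=4 EEttHh=2 EEtthh=2 EeTTHh=4 EeTThh=4 EeTtHh=8 EeTthh=8 EettHh=4 Eetthh=4 eeTTHh=2 eeTThh=2 eeTtHh=4 eeTthh=4 eettHh=2 eetthh=2
eettHh hits 2/64; gcd=2; 2÷2/64÷2 = 1/32

P(eettHh) = 1/32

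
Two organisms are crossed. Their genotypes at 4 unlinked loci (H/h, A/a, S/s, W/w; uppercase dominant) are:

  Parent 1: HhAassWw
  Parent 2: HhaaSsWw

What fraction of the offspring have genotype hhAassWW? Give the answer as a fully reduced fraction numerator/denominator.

P(hhAassWW) = 1/64

HhAassWw gametes: HAsW×2, HAsw×2, HasW×2, Hasw×2, hAsW×2, hAsw×2, hasW×2, hasw×2
HhaaSsWw gametes: HaSW×2, HaSw×2, HasW×2, Hasw×2, haSW×2, haSw×2, hasW×2, hasw×2
HhAassWw×HhaaSsWw grid (16·16=256): HHAaSsWW=4 HHAaSsWw=8 HHAaSsww=4 HHAassWW=4 HHAassWw=8 HHAassww=4 HHaaSsWW=4 HHaaSsWw=8 HHaaSsww=4 HHaassWW=4 HHaassWw=8 HHaassww=4 HhAaSsWW=8 HhAaSsWw=16 HhAaSsww=8 HhAassWW=8 HhAassWw=16 HhAassww=8 HhaaSsWW=8 HhaaSsWw=16 HhaaSsww=8 HhaassWW=8 HhaassWw=16 Hhaassww=8 hhAaSsWW=4 hhAaSsWw=8 hhAaSsww=4 hhAassWW=4 hhAassWw=8 hhAassww=4 hhaaSsWW=4 hhaaSsWw=8 hhaaSsww=4 hhaassWW=4 hhaassWw=8 hhaassww=4
hhAassWW hits 4/256; gcd=4; 4÷4/256÷4 = 1/64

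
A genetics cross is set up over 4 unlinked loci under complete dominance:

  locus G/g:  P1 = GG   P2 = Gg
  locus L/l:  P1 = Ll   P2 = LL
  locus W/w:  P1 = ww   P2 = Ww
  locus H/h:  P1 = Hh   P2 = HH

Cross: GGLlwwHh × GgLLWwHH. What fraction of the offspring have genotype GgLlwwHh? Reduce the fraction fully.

GGLlwwHh gametes: GLwH×4, GLwh×4, GlwH×4, Glwh×4
GgLLWwHH gametes: GLWH×4, GLwH×4, gLWH×4, gLwH×4
GGLlwwHh×GgLLWwHH grid (16·16=256): GGLLWwHH=16 GGLLWwHh=16 GGLLwwHH=16 GGLLwwHh=16 GGLlWwHH=16 GGLlWwHh=16 GGLlwwHH=16 GGLlwwHh=16 GgLLWwHH=16 GgLLWwHh=16 GgLLwwHH=16 GgLLwwHh=16 GgLlWwHH=16 GgLlWwHh=16 GgLlwwHH=16 GgLlwwHh=16
GgLlwwHh hits 16/256; gcd=16; 16÷16/256÷16 = 1/16

P(GgLlwwHh) = 1/16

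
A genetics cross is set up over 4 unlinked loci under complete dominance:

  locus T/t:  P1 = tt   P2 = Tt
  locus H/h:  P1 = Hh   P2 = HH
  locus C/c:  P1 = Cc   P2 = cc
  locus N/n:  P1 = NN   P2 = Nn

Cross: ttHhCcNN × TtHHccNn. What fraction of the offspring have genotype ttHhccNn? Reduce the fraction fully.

P(ttHhccNn) = 1/16

ttHhCcNN gametes: tHCN×4, tHcN×4, thCN×4, thcN×4
TtHHccNn gametes: THcN×4, THcn×4, tHcN×4, tHcn×4
ttHhCcNN×TtHHccNn grid (16·16=256): TtHHCcNN=16 TtHHCcNn=16 TtHHccNN=16 TtHHccNn=16 TtHhCcNN=16 TtHhCcNn=16 TtHhccNN=16 TtHhccNn=16 ttHHCcNN=16 ttHHCcNn=16 ttHHccNN=16 ttHHccNn=16 ttHhCcNN=16 ttHhCcNn=16 ttHhccNN=16 ttHhccNn=16
ttHhccNn hits 16/256; gcd=16; 16÷16/256÷16 = 1/16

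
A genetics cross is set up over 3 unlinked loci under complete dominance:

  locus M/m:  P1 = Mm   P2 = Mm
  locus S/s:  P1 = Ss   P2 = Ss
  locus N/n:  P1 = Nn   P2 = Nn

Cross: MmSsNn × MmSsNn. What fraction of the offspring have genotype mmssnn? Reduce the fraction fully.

P(mmssnn) = 1/64

MmSsNn gametes: MSN×1, MSn×1, MsN×1, Msn×1, mSN×1, mSn×1, msN×1, msn×1
MmSsNn gametes: MSN×1, MSn×1, MsN×1, Msn×1, mSN×1, mSn×1, msN×1, msn×1
MmSsNn×MmSsNn grid (8·8=64): MMSSNN=1 MMSSNn=2 MMSSnn=1 MMSsNN=2 MMSsNn=4 MMSsnn=2 MMssNN=1 MMssNn=2 MMssnn=1 MmSSNN=2 MmSSNn=4 MmSSnn=2 MmSsNN=4 MmSsNn=8 MmSsnn=4 MmssNN=2 MmssNn=4 Mmssnn=2 mmSSNN=1 mmSSNn=2 mmSSnn=1 mmSsNN=2 mmSsNn=4 mmSsnn=2 mmssNN=1 mmssNn=2 mmssnn=1
mmssnn hits 1/64; gcd=1; 1÷1/64÷1 = 1/64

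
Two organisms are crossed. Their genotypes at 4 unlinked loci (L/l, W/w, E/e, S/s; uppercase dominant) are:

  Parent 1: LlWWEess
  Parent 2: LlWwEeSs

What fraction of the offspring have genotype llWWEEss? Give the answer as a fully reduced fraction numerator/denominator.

P(llWWEEss) = 1/64

LlWWEess gametes: LWEs×4, LWes×4, lWEs×4, lWes×4
LlWwEeSs gametes: LWES×1, LWEs×1, LWeS×1, LWes×1, LwES×1, LwEs×1, LweS×1, Lwes×1, lWES×1, lWEs×1, lWeS×1, lWes×1, lwES×1, lwEs×1, lweS×1, lwes×1
LlWWEess×LlWwEeSs grid (16·16=256): LLWWEESs=4 LLWWEEss=4 LLWWEeSs=8 LLWWEess=8 LLWWeeSs=4 LLWWeess=4 LLWwEESs=4 LLWwEEss=4 LLWwEeSs=8 LLWwEess=8 LLWweeSs=4 LLWweess=4 LlWWEESs=8 LlWWEEss=8 LlWWEeSs=16 LlWWEess=16 LlWWeeSs=8 LlWWeess=8 LlWwEESs=8 LlWwEEss=8 LlWwEeSs=16 LlWwEess=16 LlWweeSs=8 LlWweess=8 llWWEESs=4 llWWEEss=4 llWWEeSs=8 llWWEess=8 llWWeeSs=4 llWWeess=4 llWwEESs=4 llWwEEss=4 llWwEeSs=8 llWwEess=8 llWweeSs=4 llWweess=4
llWWEEss hits 4/256; gcd=4; 4÷4/256÷4 = 1/64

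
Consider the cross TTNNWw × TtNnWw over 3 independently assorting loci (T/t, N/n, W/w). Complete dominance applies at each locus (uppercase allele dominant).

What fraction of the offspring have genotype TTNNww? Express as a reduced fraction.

TTNNWw gametes: TNW×4, TNw×4
TtNnWw gametes: TNW×1, TNw×1, TnW×1, Tnw×1, tNW×1, tNw×1, tnW×1, tnw×1
TTNNWw×TtNnWw grid (8·8=64): TTNNWW=4 TTNNWw=8 TTNNww=4 TTNnWW=4 TTNnWw=8 TTNnww=4 TtNNWW=4 TtNNWw=8 TtNNww=4 TtNnWW=4 TtNnWw=8 TtNnww=4
TTNNww hits 4/64; gcd=4; 4÷4/64÷4 = 1/16

P(TTNNww) = 1/16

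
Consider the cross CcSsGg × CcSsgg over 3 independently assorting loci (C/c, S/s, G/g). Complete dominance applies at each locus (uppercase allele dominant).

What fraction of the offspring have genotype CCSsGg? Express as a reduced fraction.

P(CCSsGg) = 1/16

CcSsGg gametes: CSG×1, CSg×1, CsG×1, Csg×1, cSG×1, cSg×1, csG×1, csg×1
CcSsgg gametes: CSg×2, Csg×2, cSg×2, csg×2
CcSsGg×CcSsgg grid (8·8=64): CCSSGg=2 CCSSgg=2 CCSsGg=4 CCSsgg=4 CCssGg=2 CCssgg=2 CcSSGg=4 CcSSgg=4 CcSsGg=8 CcSsgg=8 CcssGg=4 Ccssgg=4 ccSSGg=2 ccSSgg=2 ccSsGg=4 ccSsgg=4 ccssGg=2 ccssgg=2
CCSsGg hits 4/64; gcd=4; 4÷4/64÷4 = 1/16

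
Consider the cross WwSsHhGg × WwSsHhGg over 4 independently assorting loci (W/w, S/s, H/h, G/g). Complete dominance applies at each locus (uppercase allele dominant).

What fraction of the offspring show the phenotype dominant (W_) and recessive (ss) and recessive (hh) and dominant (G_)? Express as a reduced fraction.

WwSsHhGg gametes: WSHG×1, WSHg×1, WShG×1, WShg×1, WsHG×1, WsHg×1, WshG×1, Wshg×1, wSHG×1, wSHg×1, wShG×1, wShg×1, wsHG×1, wsHg×1, wshG×1, wshg×1
WwSsHhGg gametes: WSHG×1, WSHg×1, WShG×1, WShg×1, WsHG×1, WsHg×1, WshG×1, Wshg×1, wSHG×1, wSHg×1, wShG×1, wShg×1, wsHG×1, wsHg×1, wshG×1, wshg×1
WwSsHhGg×WwSsHhGg grid (16·16=256): WWSSHHGG=1 WWSSHHGg=2 WWSSHHgg=1 WWSSHhGG=2 WWSSHhGg=4 WWSSHhgg=2 WWSShhGG=1 WWSShhGg=2 WWSShhgg=1 WWSsHHGG=2 WWSsHHGg=4 WWSsHHgg=2 WWSsHhGG=4 WWSsHhGg=8 WWSsHhgg=4 WWSshhGG=2 WWSshhGg=4 WWSshhgg=2 WWssHHGG=1 WWssHHGg=2 WWssHHgg=1 WWssHhGG=2 WWssHhGg=4 WWssHhgg=2 WWsshhGG=1 WWsshhGg=2 WWsshhgg=1 WwSSHHGG=2 WwSSHHGg=4 WwSSHHgg=2 WwSSHhGG=4 WwSSHhGg=8 WwSSHhgg=4 WwSShhGG=2 WwSShhGg=4 WwSShhgg=2 WwSsHHGG=4 WwSsHHGg=8 WwSsHHgg=4 WwSsHhGG=8 WwSsHhGg=16 WwSsHhgg=8 WwSshhGG=4 WwSshhGg=8 WwSshhgg=4 WwssHHGG=2 WwssHHGg=4 WwssHHgg=2 WwssHhGG=4 WwssHhGg=8 WwssHhgg=4 WwsshhGG=2 WwsshhGg=4 Wwsshhgg=2 wwSSHHGG=1 wwSSHHGg=2 wwSSHHgg=1 wwSSHhGG=2 wwSSHhGg=4 wwSSHhgg=2 wwSShhGG=1 wwSShhGg=2 wwSShhgg=1 wwSsHHGG=2 wwSsHHGg=4 wwSsHHgg=2 wwSsHhGG=4 wwSsHhGg=8 wwSsHhgg=4 wwSshhGG=2 wwSshhGg=4 wwSshhgg=2 wwssHHGG=1 wwssHHGg=2 wwssHHgg=1 wwssHhGG=2 wwssHhGg=4 wwssHhgg=2 wwsshhGG=1 wwsshhGg=2 wwsshhgg=1
W_ ss hh G_ hits 9/256; gcd=1; 9÷1/256÷1 = 9/256

P(W_ ss hh G_) = 9/256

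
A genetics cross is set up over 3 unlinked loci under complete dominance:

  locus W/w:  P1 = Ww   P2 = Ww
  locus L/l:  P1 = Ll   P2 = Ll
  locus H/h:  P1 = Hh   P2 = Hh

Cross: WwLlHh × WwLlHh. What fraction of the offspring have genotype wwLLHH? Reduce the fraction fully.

WwLlHh gametes: WLH×1, WLh×1, WlH×1, Wlh×1, wLH×1, wLh×1, wlH×1, wlh×1
WwLlHh gametes: WLH×1, WLh×1, WlH×1, Wlh×1, wLH×1, wLh×1, wlH×1, wlh×1
WwLlHh×WwLlHh grid (8·8=64): WWLLHH=1 WWLLHh=2 WWLLhh=1 WWLlHH=2 WWLlHh=4 WWLlhh=2 WWllHH=1 WWllHh=2 WWllhh=1 WwLLHH=2 WwLLHh=4 WwLLhh=2 WwLlHH=4 WwLlHh=8 WwLlhh=4 WwllHH=2 WwllHh=4 Wwllhh=2 wwLLHH=1 wwLLHh=2 wwLLhh=1 wwLlHH=2 wwLlHh=4 wwLlhh=2 wwllHH=1 wwllHh=2 wwllhh=1
wwLLHH hits 1/64; gcd=1; 1÷1/64÷1 = 1/64

P(wwLLHH) = 1/64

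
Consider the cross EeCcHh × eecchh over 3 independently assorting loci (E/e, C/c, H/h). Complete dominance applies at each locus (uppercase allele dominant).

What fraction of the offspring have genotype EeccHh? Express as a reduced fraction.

EeCcHh gametes: ECH×1, ECh×1, EcH×1, Ech×1, eCH×1, eCh×1, ecH×1, ech×1
eecchh gametes: ech×8
EeCcHh×eecchh grid (8·8=64): EeCcHh=8 EeCchh=8 EeccHh=8 Eecchh=8 eeCcHh=8 eeCchh=8 eeccHh=8 eecchh=8
EeccHh hits 8/64; gcd=8; 8÷8/64÷8 = 1/8

P(EeccHh) = 1/8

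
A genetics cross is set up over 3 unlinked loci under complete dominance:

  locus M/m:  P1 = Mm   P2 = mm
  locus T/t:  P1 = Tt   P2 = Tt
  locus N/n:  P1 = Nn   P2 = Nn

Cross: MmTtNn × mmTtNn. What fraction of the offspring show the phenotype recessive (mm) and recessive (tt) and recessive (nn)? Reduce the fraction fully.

MmTtNn gametes: MTN×1, MTn×1, MtN×1, Mtn×1, mTN×1, mTn×1, mtN×1, mtn×1
mmTtNn gametes: mTN×2, mTn×2, mtN×2, mtn×2
MmTtNn×mmTtNn grid (8·8=64): MmTTNN=2 MmTTNn=4 MmTTnn=2 MmTtNN=4 MmTtNn=8 MmTtnn=4 MmttNN=2 MmttNn=4 Mmttnn=2 mmTTNN=2 mmTTNn=4 mmTTnn=2 mmTtNN=4 mmTtNn=8 mmTtnn=4 mmttNN=2 mmttNn=4 mmttnn=2
mm tt nn hits 2/64; gcd=2; 2÷2/64÷2 = 1/32

P(mm tt nn) = 1/32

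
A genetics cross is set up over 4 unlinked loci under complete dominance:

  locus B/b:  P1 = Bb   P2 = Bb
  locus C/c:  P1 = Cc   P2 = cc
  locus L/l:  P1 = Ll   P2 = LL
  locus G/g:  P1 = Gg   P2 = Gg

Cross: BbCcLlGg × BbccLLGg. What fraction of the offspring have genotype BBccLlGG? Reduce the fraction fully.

P(BBccLlGG) = 1/64

BbCcLlGg gametes: BCLG×1, BCLg×1, BClG×1, BClg×1, BcLG×1, BcLg×1, BclG×1, Bclg×1, bCLG×1, bCLg×1, bClG×1, bClg×1, bcLG×1, bcLg×1, bclG×1, bclg×1
BbccLLGg gametes: BcLG×4, BcLg×4, bcLG×4, bcLg×4
BbCcLlGg×BbccLLGg grid (16·16=256): BBCcLLGG=4 BBCcLLGg=8 BBCcLLgg=4 BBCcLlGG=4 BBCcLlGg=8 BBCcLlgg=4 BBccLLGG=4 BBccLLGg=8 BBccLLgg=4 BBccLlGG=4 BBccLlGg=8 BBccLlgg=4 BbCcLLGG=8 BbCcLLGg=16 BbCcLLgg=8 BbCcLlGG=8 BbCcLlGg=16 BbCcLlgg=8 BbccLLGG=8 BbccLLGg=16 BbccLLgg=8 BbccLlGG=8 BbccLlGg=16 BbccLlgg=8 bbCcLLGG=4 bbCcLLGg=8 bbCcLLgg=4 bbCcLlGG=4 bbCcLlGg=8 bbCcLlgg=4 bbccLLGG=4 bbccLLGg=8 bbccLLgg=4 bbccLlGG=4 bbccLlGg=8 bbccLlgg=4
BBccLlGG hits 4/256; gcd=4; 4÷4/256÷4 = 1/64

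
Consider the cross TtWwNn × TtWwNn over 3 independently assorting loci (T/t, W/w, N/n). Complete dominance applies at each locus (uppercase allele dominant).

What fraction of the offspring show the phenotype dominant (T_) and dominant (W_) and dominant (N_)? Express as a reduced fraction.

TtWwNn gametes: TWN×1, TWn×1, TwN×1, Twn×1, tWN×1, tWn×1, twN×1, twn×1
TtWwNn gametes: TWN×1, TWn×1, TwN×1, Twn×1, tWN×1, tWn×1, twN×1, twn×1
TtWwNn×TtWwNn grid (8·8=64): TTWWNN=1 TTWWNn=2 TTWWnn=1 TTWwNN=2 TTWwNn=4 TTWwnn=2 TTwwNN=1 TTwwNn=2 TTwwnn=1 TtWWNN=2 TtWWNn=4 TtWWnn=2 TtWwNN=4 TtWwNn=8 TtWwnn=4 TtwwNN=2 TtwwNn=4 Ttwwnn=2 ttWWNN=1 ttWWNn=2 ttWWnn=1 ttWwNN=2 ttWwNn=4 ttWwnn=2 ttwwNN=1 ttwwNn=2 ttwwnn=1
T_ W_ N_ hits 27/64; gcd=1; 27÷1/64÷1 = 27/64

P(T_ W_ N_) = 27/64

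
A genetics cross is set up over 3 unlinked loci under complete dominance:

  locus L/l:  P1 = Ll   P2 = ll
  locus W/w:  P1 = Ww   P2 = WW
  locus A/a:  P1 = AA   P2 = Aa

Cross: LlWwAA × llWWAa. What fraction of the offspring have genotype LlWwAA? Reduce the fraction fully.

LlWwAA gametes: LWA×2, LwA×2, lWA×2, lwA×2
llWWAa gametes: lWA×4, lWa×4
LlWwAA×llWWAa grid (8·8=64): LlWWAA=8 LlWWAa=8 LlWwAA=8 LlWwAa=8 llWWAA=8 llWWAa=8 llWwAA=8 llWwAa=8
LlWwAA hits 8/64; gcd=8; 8÷8/64÷8 = 1/8

P(LlWwAA) = 1/8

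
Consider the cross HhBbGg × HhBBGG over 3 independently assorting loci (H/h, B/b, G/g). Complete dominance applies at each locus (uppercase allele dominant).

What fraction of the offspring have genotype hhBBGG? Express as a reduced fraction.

HhBbGg gametes: HBG×1, HBg×1, HbG×1, Hbg×1, hBG×1, hBg×1, hbG×1, hbg×1
HhBBGG gametes: HBG×4, hBG×4
HhBbGg×HhBBGG grid (8·8=64): HHBBGG=4 HHBBGg=4 HHBbGG=4 HHBbGg=4 HhBBGG=8 HhBBGg=8 HhBbGG=8 HhBbGg=8 hhBBGG=4 hhBBGg=4 hhBbGG=4 hhBbGg=4
hhBBGG hits 4/64; gcd=4; 4÷4/64÷4 = 1/16

P(hhBBGG) = 1/16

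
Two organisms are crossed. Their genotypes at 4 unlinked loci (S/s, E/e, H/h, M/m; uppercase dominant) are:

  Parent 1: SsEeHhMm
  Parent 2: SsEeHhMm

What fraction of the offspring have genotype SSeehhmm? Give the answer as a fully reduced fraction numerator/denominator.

SsEeHhMm gametes: SEHM×1, SEHm×1, SEhM×1, SEhm×1, SeHM×1, SeHm×1, SehM×1, Sehm×1, sEHM×1, sEHm×1, sEhM×1, sEhm×1, seHM×1, seHm×1, sehM×1, sehm×1
SsEeHhMm gametes: SEHM×1, SEHm×1, SEhM×1, SEhm×1, SeHM×1, SeHm×1, SehM×1, Sehm×1, sEHM×1, sEHm×1, sEhM×1, sEhm×1, seHM×1, seHm×1, sehM×1, sehm×1
SsEeHhMm×SsEeHhMm grid (16·16=256): SSEEHHMM=1 SSEEHHMm=2 SSEEHHmm=1 SSEEHhMM=2 SSEEHhMm=4 SSEEHhmm=2 SSEEhhMM=1 SSEEhhMm=2 SSEEhhmm=1 SSEeHHMM=2 SSEeHHMm=4 SSEeHHmm=2 SSEeHhMM=4 SSEeHhMm=8 SSEeHhmm=4 SSEehhMM=2 SSEehhMm=4 SSEehhmm=2 SSeeHHMM=1 SSeeHHMm=2 SSeeHHmm=1 SSeeHhMM=2 SSeeHhMm=4 SSeeHhmm=2 SSeehhMM=1 SSeehhMm=2 SSeehhmm=1 SsEEHHMM=2 SsEEHHMm=4 SsEEHHmm=2 SsEEHhMM=4 SsEEHhMm=8 SsEEHhmm=4 SsEEhhMM=2 SsEEhhMm=4 SsEEhhmm=2 SsEeHHMM=4 SsEeHHMm=8 SsEeHHmm=4 SsEeHhMM=8 SsEeHhMm=16 SsEeHhmm=8 SsEehhMM=4 SsEehhMm=8 SsEehhmm=4 SseeHHMM=2 SseeHHMm=4 SseeHHmm=2 SseeHhMM=4 SseeHhMm=8 SseeHhmm=4 SseehhMM=2 SseehhMm=4 Sseehhmm=2 ssEEHHMM=1 ssEEHHMm=2 ssEEHHmm=1 ssEEHhMM=2 ssEEHhMm=4 ssEEHhmm=2 ssEEhhMM=1 ssEEhhMm=2 ssEEhhmm=1 ssEeHHMM=2 ssEeHHMm=4 ssEeHHmm=2 ssEeHhMM=4 ssEeHhMm=8 ssEeHhmm=4 ssEehhMM=2 ssEehhMm=4 ssEehhmm=2 sseeHHMM=1 sseeHHMm=2 sseeHHmm=1 sseeHhMM=2 sseeHhMm=4 sseeHhmm=2 sseehhMM=1 sseehhMm=2 sseehhmm=1
SSeehhmm hits 1/256; gcd=1; 1÷1/256÷1 = 1/256

P(SSeehhmm) = 1/256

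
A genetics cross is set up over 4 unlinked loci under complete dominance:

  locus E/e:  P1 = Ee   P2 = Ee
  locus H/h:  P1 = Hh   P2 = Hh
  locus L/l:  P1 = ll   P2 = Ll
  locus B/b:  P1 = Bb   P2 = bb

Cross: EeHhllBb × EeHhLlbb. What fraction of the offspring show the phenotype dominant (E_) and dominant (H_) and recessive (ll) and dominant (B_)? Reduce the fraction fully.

P(E_ H_ ll B_) = 9/64

EeHhllBb gametes: EHlB×2, EHlb×2, EhlB×2, Ehlb×2, eHlB×2, eHlb×2, ehlB×2, ehlb×2
EeHhLlbb gametes: EHLb×2, EHlb×2, EhLb×2, Ehlb×2, eHLb×2, eHlb×2, ehLb×2, ehlb×2
EeHhllBb×EeHhLlbb grid (16·16=256): EEHHLlBb=4 EEHHLlbb=4 EEHHllBb=4 EEHHllbb=4 EEHhLlBb=8 EEHhLlbb=8 EEHhllBb=8 EEHhllbb=8 EEhhLlBb=4 EEhhLlbb=4 EEhhllBb=4 EEhhllbb=4 EeHHLlBb=8 EeHHLlbb=8 EeHHllBb=8 EeHHllbb=8 EeHhLlBb=16 EeHhLlbb=16 EeHhllBb=16 EeHhllbb=16 EehhLlBb=8 EehhLlbb=8 EehhllBb=8 Eehhllbb=8 eeHHLlBb=4 eeHHLlbb=4 eeHHllBb=4 eeHHllbb=4 eeHhLlBb=8 eeHhLlbb=8 eeHhllBb=8 eeHhllbb=8 eehhLlBb=4 eehhLlbb=4 eehhllBb=4 eehhllbb=4
E_ H_ ll B_ hits 36/256; gcd=4; 36÷4/256÷4 = 9/64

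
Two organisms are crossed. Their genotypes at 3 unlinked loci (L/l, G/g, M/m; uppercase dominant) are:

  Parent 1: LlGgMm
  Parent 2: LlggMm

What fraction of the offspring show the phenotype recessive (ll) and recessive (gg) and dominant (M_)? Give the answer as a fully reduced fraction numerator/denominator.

P(ll gg M_) = 3/32

LlGgMm gametes: LGM×1, LGm×1, LgM×1, Lgm×1, lGM×1, lGm×1, lgM×1, lgm×1
LlggMm gametes: LgM×2, Lgm×2, lgM×2, lgm×2
LlGgMm×LlggMm grid (8·8=64): LLGgMM=2 LLGgMm=4 LLGgmm=2 LLggMM=2 LLggMm=4 LLggmm=2 LlGgMM=4 LlGgMm=8 LlGgmm=4 LlggMM=4 LlggMm=8 Llggmm=4 llGgMM=2 llGgMm=4 llGgmm=2 llggMM=2 llggMm=4 llggmm=2
ll gg M_ hits 6/64; gcd=2; 6÷2/64÷2 = 3/32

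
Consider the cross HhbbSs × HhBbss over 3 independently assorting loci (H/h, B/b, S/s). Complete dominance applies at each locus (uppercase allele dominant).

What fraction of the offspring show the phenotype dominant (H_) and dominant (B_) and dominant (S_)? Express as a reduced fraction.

HhbbSs gametes: HbS×2, Hbs×2, hbS×2, hbs×2
HhBbss gametes: HBs×2, Hbs×2, hBs×2, hbs×2
HhbbSs×HhBbss grid (8·8=64): HHBbSs=4 HHBbss=4 HHbbSs=4 HHbbss=4 HhBbSs=8 HhBbss=8 HhbbSs=8 Hhbbss=8 hhBbSs=4 hhBbss=4 hhbbSs=4 hhbbss=4
H_ B_ S_ hits 12/64; gcd=4; 12÷4/64÷4 = 3/16

P(H_ B_ S_) = 3/16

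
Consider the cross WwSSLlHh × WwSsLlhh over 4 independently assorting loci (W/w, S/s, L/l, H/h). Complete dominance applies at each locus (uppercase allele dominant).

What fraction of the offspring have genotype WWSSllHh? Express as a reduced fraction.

P(WWSSllHh) = 1/64

WwSSLlHh gametes: WSLH×2, WSLh×2, WSlH×2, WSlh×2, wSLH×2, wSLh×2, wSlH×2, wSlh×2
WwSsLlhh gametes: WSLh×2, WSlh×2, WsLh×2, Wslh×2, wSLh×2, wSlh×2, wsLh×2, wslh×2
WwSSLlHh×WwSsLlhh grid (16·16=256): WWSSLLHh=4 WWSSLLhh=4 WWSSLlHh=8 WWSSLlhh=8 WWSSllHh=4 WWSSllhh=4 WWSsLLHh=4 WWSsLLhh=4 WWSsLlHh=8 WWSsLlhh=8 WWSsllHh=4 WWSsllhh=4 WwSSLLHh=8 WwSSLLhh=8 WwSSLlHh=16 WwSSLlhh=16 WwSSllHh=8 WwSSllhh=8 WwSsLLHh=8 WwSsLLhh=8 WwSsLlHh=16 WwSsLlhh=16 WwSsllHh=8 WwSsllhh=8 wwSSLLHh=4 wwSSLLhh=4 wwSSLlHh=8 wwSSLlhh=8 wwSSllHh=4 wwSSllhh=4 wwSsLLHh=4 wwSsLLhh=4 wwSsLlHh=8 wwSsLlhh=8 wwSsllHh=4 wwSsllhh=4
WWSSllHh hits 4/256; gcd=4; 4÷4/256÷4 = 1/64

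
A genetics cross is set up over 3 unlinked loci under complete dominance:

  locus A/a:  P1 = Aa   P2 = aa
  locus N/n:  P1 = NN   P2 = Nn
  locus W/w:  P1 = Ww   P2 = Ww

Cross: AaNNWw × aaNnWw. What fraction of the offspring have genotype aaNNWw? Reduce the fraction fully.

AaNNWw gametes: ANW×2, ANw×2, aNW×2, aNw×2
aaNnWw gametes: aNW×2, aNw×2, anW×2, anw×2
AaNNWw×aaNnWw grid (8·8=64): AaNNWW=4 AaNNWw=8 AaNNww=4 AaNnWW=4 AaNnWw=8 AaNnww=4 aaNNWW=4 aaNNWw=8 aaNNww=4 aaNnWW=4 aaNnWw=8 aaNnww=4
aaNNWw hits 8/64; gcd=8; 8÷8/64÷8 = 1/8

P(aaNNWw) = 1/8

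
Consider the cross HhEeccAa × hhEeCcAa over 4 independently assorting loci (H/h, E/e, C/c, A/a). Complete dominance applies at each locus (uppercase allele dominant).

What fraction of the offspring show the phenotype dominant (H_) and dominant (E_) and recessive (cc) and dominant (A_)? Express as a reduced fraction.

P(H_ E_ cc A_) = 9/64

HhEeccAa gametes: HEcA×2, HEca×2, HecA×2, Heca×2, hEcA×2, hEca×2, hecA×2, heca×2
hhEeCcAa gametes: hECA×2, hECa×2, hEcA×2, hEca×2, heCA×2, heCa×2, hecA×2, heca×2
HhEeccAa×hhEeCcAa grid (16·16=256): HhEECcAA=4 HhEECcAa=8 HhEECcaa=4 HhEEccAA=4 HhEEccAa=8 HhEEccaa=4 HhEeCcAA=8 HhEeCcAa=16 HhEeCcaa=8 HhEeccAA=8 HhEeccAa=16 HhEeccaa=8 HheeCcAA=4 HheeCcAa=8 HheeCcaa=4 HheeccAA=4 HheeccAa=8 Hheeccaa=4 hhEECcAA=4 hhEECcAa=8 hhEECcaa=4 hhEEccAA=4 hhEEccAa=8 hhEEccaa=4 hhEeCcAA=8 hhEeCcAa=16 hhEeCcaa=8 hhEeccAA=8 hhEeccAa=16 hhEeccaa=8 hheeCcAA=4 hheeCcAa=8 hheeCcaa=4 hheeccAA=4 hheeccAa=8 hheeccaa=4
H_ E_ cc A_ hits 36/256; gcd=4; 36÷4/256÷4 = 9/64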